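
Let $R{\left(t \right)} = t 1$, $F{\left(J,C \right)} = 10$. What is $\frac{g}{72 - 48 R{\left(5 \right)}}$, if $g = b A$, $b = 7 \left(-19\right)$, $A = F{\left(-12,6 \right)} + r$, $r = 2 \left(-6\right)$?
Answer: $- \frac{19}{12} \approx -1.5833$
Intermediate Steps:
$R{\left(t \right)} = t$
$r = -12$
$A = -2$ ($A = 10 - 12 = -2$)
$b = -133$
$g = 266$ ($g = \left(-133\right) \left(-2\right) = 266$)
$\frac{g}{72 - 48 R{\left(5 \right)}} = \frac{266}{72 - 240} = \frac{266}{-168} = 266 \left(- \frac{1}{168}\right) = - \frac{19}{12}$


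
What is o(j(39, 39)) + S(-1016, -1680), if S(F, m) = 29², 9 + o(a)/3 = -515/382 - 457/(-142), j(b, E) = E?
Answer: 11114737/13561 ≈ 819.61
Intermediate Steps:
o(a) = -290064/13561 (o(a) = -27 + 3*(-515/382 - 457/(-142)) = -27 + 3*(-515*1/382 - 457*(-1/142)) = -27 + 3*(-515/382 + 457/142) = -27 + 3*(25361/13561) = -27 + 76083/13561 = -290064/13561)
S(F, m) = 841
o(j(39, 39)) + S(-1016, -1680) = -290064/13561 + 841 = 11114737/13561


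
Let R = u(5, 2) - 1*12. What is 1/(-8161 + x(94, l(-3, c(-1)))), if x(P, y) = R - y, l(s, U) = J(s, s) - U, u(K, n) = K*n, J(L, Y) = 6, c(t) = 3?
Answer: -1/8166 ≈ -0.00012246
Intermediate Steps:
R = -2 (R = 5*2 - 1*12 = 10 - 12 = -2)
l(s, U) = 6 - U
x(P, y) = -2 - y
1/(-8161 + x(94, l(-3, c(-1)))) = 1/(-8161 + (-2 - (6 - 1*3))) = 1/(-8161 + (-2 - (6 - 3))) = 1/(-8161 + (-2 - 1*3)) = 1/(-8161 + (-2 - 3)) = 1/(-8161 - 5) = 1/(-8166) = -1/8166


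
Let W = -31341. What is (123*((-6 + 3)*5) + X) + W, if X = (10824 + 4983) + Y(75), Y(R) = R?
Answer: -17304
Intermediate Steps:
X = 15882 (X = (10824 + 4983) + 75 = 15807 + 75 = 15882)
(123*((-6 + 3)*5) + X) + W = (123*((-6 + 3)*5) + 15882) - 31341 = (123*(-3*5) + 15882) - 31341 = (123*(-15) + 15882) - 31341 = (-1845 + 15882) - 31341 = 14037 - 31341 = -17304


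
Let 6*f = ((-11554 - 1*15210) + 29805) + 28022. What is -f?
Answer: -31063/6 ≈ -5177.2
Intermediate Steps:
f = 31063/6 (f = (((-11554 - 1*15210) + 29805) + 28022)/6 = (((-11554 - 15210) + 29805) + 28022)/6 = ((-26764 + 29805) + 28022)/6 = (3041 + 28022)/6 = (1/6)*31063 = 31063/6 ≈ 5177.2)
-f = -1*31063/6 = -31063/6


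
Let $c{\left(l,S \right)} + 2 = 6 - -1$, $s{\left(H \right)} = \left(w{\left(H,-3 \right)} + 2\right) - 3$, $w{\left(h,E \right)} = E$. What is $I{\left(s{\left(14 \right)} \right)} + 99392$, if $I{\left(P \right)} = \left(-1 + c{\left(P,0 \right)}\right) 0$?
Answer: $99392$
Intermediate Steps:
$s{\left(H \right)} = -4$ ($s{\left(H \right)} = \left(-3 + 2\right) - 3 = -1 - 3 = -4$)
$c{\left(l,S \right)} = 5$ ($c{\left(l,S \right)} = -2 + \left(6 - -1\right) = -2 + \left(6 + 1\right) = -2 + 7 = 5$)
$I{\left(P \right)} = 0$ ($I{\left(P \right)} = \left(-1 + 5\right) 0 = 4 \cdot 0 = 0$)
$I{\left(s{\left(14 \right)} \right)} + 99392 = 0 + 99392 = 99392$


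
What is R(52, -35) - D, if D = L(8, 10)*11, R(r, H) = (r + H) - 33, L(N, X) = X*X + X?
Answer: -1226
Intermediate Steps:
L(N, X) = X + X² (L(N, X) = X² + X = X + X²)
R(r, H) = -33 + H + r (R(r, H) = (H + r) - 33 = -33 + H + r)
D = 1210 (D = (10*(1 + 10))*11 = (10*11)*11 = 110*11 = 1210)
R(52, -35) - D = (-33 - 35 + 52) - 1*1210 = -16 - 1210 = -1226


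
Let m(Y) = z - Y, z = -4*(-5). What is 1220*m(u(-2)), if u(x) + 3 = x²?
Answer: 23180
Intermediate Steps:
u(x) = -3 + x²
z = 20
m(Y) = 20 - Y
1220*m(u(-2)) = 1220*(20 - (-3 + (-2)²)) = 1220*(20 - (-3 + 4)) = 1220*(20 - 1*1) = 1220*(20 - 1) = 1220*19 = 23180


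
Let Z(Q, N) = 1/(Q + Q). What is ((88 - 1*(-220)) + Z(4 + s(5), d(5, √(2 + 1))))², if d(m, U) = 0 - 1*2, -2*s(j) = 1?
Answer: 4652649/49 ≈ 94952.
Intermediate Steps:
s(j) = -½ (s(j) = -½*1 = -½)
d(m, U) = -2 (d(m, U) = 0 - 2 = -2)
Z(Q, N) = 1/(2*Q)
((88 - 1*(-220)) + Z(4 + s(5), d(5, √(2 + 1))))² = ((88 - 1*(-220)) + 1/(2*(4 - ½)))² = ((88 + 220) + 1/(2*(7/2)))² = (308 + (½)*(2/7))² = (308 + ⅐)² = (2157/7)² = 4652649/49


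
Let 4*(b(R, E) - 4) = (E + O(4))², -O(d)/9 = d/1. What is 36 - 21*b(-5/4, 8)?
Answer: -4164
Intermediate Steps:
O(d) = -9*d (O(d) = -9*d/1 = -9*d)
b(R, E) = 4 + (-36 + E)²/4 (b(R, E) = 4 + (E - 9*4)²/4 = 4 + (E - 36)²/4 = 4 + (-36 + E)²/4)
36 - 21*b(-5/4, 8) = 36 - 21*(4 + (-36 + 8)²/4) = 36 - 21*(4 + (¼)*(-28)²) = 36 - 21*(4 + (¼)*784) = 36 - 21*(4 + 196) = 36 - 21*200 = 36 - 4200 = -4164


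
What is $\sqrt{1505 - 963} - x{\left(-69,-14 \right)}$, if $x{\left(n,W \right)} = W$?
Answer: $14 + \sqrt{542} \approx 37.281$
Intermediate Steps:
$\sqrt{1505 - 963} - x{\left(-69,-14 \right)} = \sqrt{1505 - 963} - -14 = \sqrt{542} + 14 = 14 + \sqrt{542}$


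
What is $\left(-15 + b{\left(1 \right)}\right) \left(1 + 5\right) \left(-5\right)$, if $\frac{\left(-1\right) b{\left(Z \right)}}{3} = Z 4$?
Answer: $810$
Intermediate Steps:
$b{\left(Z \right)} = - 12 Z$ ($b{\left(Z \right)} = - 3 Z 4 = - 3 \cdot 4 Z = - 12 Z$)
$\left(-15 + b{\left(1 \right)}\right) \left(1 + 5\right) \left(-5\right) = \left(-15 - 12\right) \left(1 + 5\right) \left(-5\right) = \left(-15 - 12\right) 6 \left(-5\right) = \left(-27\right) \left(-30\right) = 810$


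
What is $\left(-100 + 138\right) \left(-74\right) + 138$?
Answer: $-2674$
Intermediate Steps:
$\left(-100 + 138\right) \left(-74\right) + 138 = 38 \left(-74\right) + 138 = -2812 + 138 = -2674$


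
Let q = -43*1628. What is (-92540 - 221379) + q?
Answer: -383923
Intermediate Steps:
q = -70004
(-92540 - 221379) + q = (-92540 - 221379) - 70004 = -313919 - 70004 = -383923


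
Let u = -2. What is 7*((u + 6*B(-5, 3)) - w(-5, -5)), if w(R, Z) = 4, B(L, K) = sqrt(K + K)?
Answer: -42 + 42*sqrt(6) ≈ 60.879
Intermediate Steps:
B(L, K) = sqrt(2)*sqrt(K) (B(L, K) = sqrt(2*K) = sqrt(2)*sqrt(K))
7*((u + 6*B(-5, 3)) - w(-5, -5)) = 7*((-2 + 6*(sqrt(2)*sqrt(3))) - 1*4) = 7*((-2 + 6*sqrt(6)) - 4) = 7*(-6 + 6*sqrt(6)) = -42 + 42*sqrt(6)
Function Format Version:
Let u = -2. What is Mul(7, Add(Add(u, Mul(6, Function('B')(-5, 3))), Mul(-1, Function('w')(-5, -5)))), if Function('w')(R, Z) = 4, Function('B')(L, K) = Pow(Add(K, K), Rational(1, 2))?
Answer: Add(-42, Mul(42, Pow(6, Rational(1, 2)))) ≈ 60.879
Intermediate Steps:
Function('B')(L, K) = Mul(Pow(2, Rational(1, 2)), Pow(K, Rational(1, 2))) (Function('B')(L, K) = Pow(Mul(2, K), Rational(1, 2)) = Mul(Pow(2, Rational(1, 2)), Pow(K, Rational(1, 2))))
Mul(7, Add(Add(u, Mul(6, Function('B')(-5, 3))), Mul(-1, Function('w')(-5, -5)))) = Mul(7, Add(Add(-2, Mul(6, Mul(Pow(2, Rational(1, 2)), Pow(3, Rational(1, 2))))), Mul(-1, 4))) = Mul(7, Add(Add(-2, Mul(6, Pow(6, Rational(1, 2)))), -4)) = Mul(7, Add(-6, Mul(6, Pow(6, Rational(1, 2))))) = Add(-42, Mul(42, Pow(6, Rational(1, 2))))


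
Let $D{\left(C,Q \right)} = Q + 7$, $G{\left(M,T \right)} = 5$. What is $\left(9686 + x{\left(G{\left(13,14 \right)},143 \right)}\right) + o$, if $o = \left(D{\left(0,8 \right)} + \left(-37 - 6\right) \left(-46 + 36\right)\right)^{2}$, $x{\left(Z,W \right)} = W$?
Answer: $207854$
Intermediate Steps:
$D{\left(C,Q \right)} = 7 + Q$
$o = 198025$ ($o = \left(\left(7 + 8\right) + \left(-37 - 6\right) \left(-46 + 36\right)\right)^{2} = \left(15 - -430\right)^{2} = \left(15 + 430\right)^{2} = 445^{2} = 198025$)
$\left(9686 + x{\left(G{\left(13,14 \right)},143 \right)}\right) + o = \left(9686 + 143\right) + 198025 = 9829 + 198025 = 207854$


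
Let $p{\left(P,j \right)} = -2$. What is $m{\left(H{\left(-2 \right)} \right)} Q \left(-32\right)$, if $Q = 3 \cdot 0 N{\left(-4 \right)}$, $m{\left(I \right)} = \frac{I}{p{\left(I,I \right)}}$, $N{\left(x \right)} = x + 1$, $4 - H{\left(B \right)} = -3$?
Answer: $0$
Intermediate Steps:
$H{\left(B \right)} = 7$ ($H{\left(B \right)} = 4 - -3 = 4 + 3 = 7$)
$N{\left(x \right)} = 1 + x$
$m{\left(I \right)} = - \frac{I}{2}$ ($m{\left(I \right)} = \frac{I}{-2} = I \left(- \frac{1}{2}\right) = - \frac{I}{2}$)
$Q = 0$ ($Q = 3 \cdot 0 \left(1 - 4\right) = 0 \left(-3\right) = 0$)
$m{\left(H{\left(-2 \right)} \right)} Q \left(-32\right) = \left(- \frac{1}{2}\right) 7 \cdot 0 \left(-32\right) = \left(- \frac{7}{2}\right) 0 \left(-32\right) = 0 \left(-32\right) = 0$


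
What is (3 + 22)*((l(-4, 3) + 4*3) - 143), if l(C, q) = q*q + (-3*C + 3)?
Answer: -2675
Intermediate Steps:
l(C, q) = 3 + q² - 3*C (l(C, q) = q² + (3 - 3*C) = 3 + q² - 3*C)
(3 + 22)*((l(-4, 3) + 4*3) - 143) = (3 + 22)*(((3 + 3² - 3*(-4)) + 4*3) - 143) = 25*(((3 + 9 + 12) + 12) - 143) = 25*((24 + 12) - 143) = 25*(36 - 143) = 25*(-107) = -2675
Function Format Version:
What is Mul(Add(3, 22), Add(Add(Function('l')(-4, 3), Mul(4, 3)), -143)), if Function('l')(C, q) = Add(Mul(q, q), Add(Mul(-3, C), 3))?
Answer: -2675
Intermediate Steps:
Function('l')(C, q) = Add(3, Pow(q, 2), Mul(-3, C)) (Function('l')(C, q) = Add(Pow(q, 2), Add(3, Mul(-3, C))) = Add(3, Pow(q, 2), Mul(-3, C)))
Mul(Add(3, 22), Add(Add(Function('l')(-4, 3), Mul(4, 3)), -143)) = Mul(Add(3, 22), Add(Add(Add(3, Pow(3, 2), Mul(-3, -4)), Mul(4, 3)), -143)) = Mul(25, Add(Add(Add(3, 9, 12), 12), -143)) = Mul(25, Add(Add(24, 12), -143)) = Mul(25, Add(36, -143)) = Mul(25, -107) = -2675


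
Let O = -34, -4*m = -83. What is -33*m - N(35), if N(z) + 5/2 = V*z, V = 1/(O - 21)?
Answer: -29991/44 ≈ -681.61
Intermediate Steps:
m = 83/4 (m = -¼*(-83) = 83/4 ≈ 20.750)
V = -1/55 (V = 1/(-34 - 21) = 1/(-55) = -1/55 ≈ -0.018182)
N(z) = -5/2 - z/55
-33*m - N(35) = -33*83/4 - (-5/2 - 1/55*35) = -2739/4 - (-5/2 - 7/11) = -2739/4 - 1*(-69/22) = -2739/4 + 69/22 = -29991/44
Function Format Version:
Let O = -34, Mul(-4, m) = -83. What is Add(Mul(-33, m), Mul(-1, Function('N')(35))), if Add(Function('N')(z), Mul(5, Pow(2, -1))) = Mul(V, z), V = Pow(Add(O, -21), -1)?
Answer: Rational(-29991, 44) ≈ -681.61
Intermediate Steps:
m = Rational(83, 4) (m = Mul(Rational(-1, 4), -83) = Rational(83, 4) ≈ 20.750)
V = Rational(-1, 55) (V = Pow(Add(-34, -21), -1) = Pow(-55, -1) = Rational(-1, 55) ≈ -0.018182)
Function('N')(z) = Add(Rational(-5, 2), Mul(Rational(-1, 55), z))
Add(Mul(-33, m), Mul(-1, Function('N')(35))) = Add(Mul(-33, Rational(83, 4)), Mul(-1, Add(Rational(-5, 2), Mul(Rational(-1, 55), 35)))) = Add(Rational(-2739, 4), Mul(-1, Add(Rational(-5, 2), Rational(-7, 11)))) = Add(Rational(-2739, 4), Mul(-1, Rational(-69, 22))) = Add(Rational(-2739, 4), Rational(69, 22)) = Rational(-29991, 44)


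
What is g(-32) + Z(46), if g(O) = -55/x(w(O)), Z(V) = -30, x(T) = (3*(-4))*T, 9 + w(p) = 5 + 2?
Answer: -775/24 ≈ -32.292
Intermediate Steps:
w(p) = -2 (w(p) = -9 + (5 + 2) = -9 + 7 = -2)
x(T) = -12*T
g(O) = -55/24 (g(O) = -55/((-12*(-2))) = -55/24)
g(-32) + Z(46) = -55/24 - 30 = -775/24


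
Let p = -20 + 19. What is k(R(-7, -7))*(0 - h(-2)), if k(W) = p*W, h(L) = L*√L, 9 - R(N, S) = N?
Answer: -32*I*√2 ≈ -45.255*I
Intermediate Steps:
R(N, S) = 9 - N
p = -1
h(L) = L^(3/2)
k(W) = -W
k(R(-7, -7))*(0 - h(-2)) = (-(9 - 1*(-7)))*(0 - (-2)^(3/2)) = (-(9 + 7))*(0 - (-2)*I*√2) = (-1*16)*(0 + 2*I*√2) = -32*I*√2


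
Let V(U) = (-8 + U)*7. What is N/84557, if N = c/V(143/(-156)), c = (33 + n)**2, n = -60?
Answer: -8748/63333193 ≈ -0.00013813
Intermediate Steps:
V(U) = -56 + 7*U
c = 729 (c = (33 - 60)**2 = (-27)**2 = 729)
N = -8748/749 (N = 729/(-56 + 7*(143/(-156))) = 729/(-56 + 7*(143*(-1/156))) = 729/(-56 + 7*(-11/12)) = 729/(-56 - 77/12) = 729/(-749/12) = 729*(-12/749) = -8748/749 ≈ -11.680)
N/84557 = -8748/749/84557 = -8748/749*1/84557 = -8748/63333193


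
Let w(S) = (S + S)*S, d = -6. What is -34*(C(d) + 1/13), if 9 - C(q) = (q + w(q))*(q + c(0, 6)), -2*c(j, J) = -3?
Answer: -135286/13 ≈ -10407.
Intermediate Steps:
w(S) = 2*S² (w(S) = (2*S)*S = 2*S²)
c(j, J) = 3/2 (c(j, J) = -½*(-3) = 3/2)
C(q) = 9 - (3/2 + q)*(q + 2*q²) (C(q) = 9 - (q + 2*q²)*(q + 3/2) = 9 - (q + 2*q²)*(3/2 + q) = 9 - (3/2 + q)*(q + 2*q²))
-34*(C(d) + 1/13) = -34*((9 - 4*(-6)² - 2*(-6)³ - 3/2*(-6)) + 1/13) = -34*((9 - 4*36 - 2*(-216) + 9) + 1/13) = -34*((9 - 144 + 432 + 9) + 1/13) = -34*(306 + 1/13) = -34*3979/13 = -135286/13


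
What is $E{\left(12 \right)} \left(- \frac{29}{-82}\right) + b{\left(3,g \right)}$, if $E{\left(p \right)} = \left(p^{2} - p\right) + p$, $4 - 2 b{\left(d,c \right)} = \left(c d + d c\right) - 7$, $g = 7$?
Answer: $\frac{2905}{82} \approx 35.427$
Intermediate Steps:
$b{\left(d,c \right)} = \frac{11}{2} - c d$ ($b{\left(d,c \right)} = 2 - \frac{\left(c d + d c\right) - 7}{2} = 2 - \frac{\left(c d + c d\right) - 7}{2} = 2 - \frac{2 c d - 7}{2} = 2 - \frac{-7 + 2 c d}{2} = 2 - \left(- \frac{7}{2} + c d\right) = \frac{11}{2} - c d$)
$E{\left(p \right)} = p^{2}$
$E{\left(12 \right)} \left(- \frac{29}{-82}\right) + b{\left(3,g \right)} = 12^{2} \left(- \frac{29}{-82}\right) + \left(\frac{11}{2} - 7 \cdot 3\right) = 144 \left(\left(-29\right) \left(- \frac{1}{82}\right)\right) + \left(\frac{11}{2} - 21\right) = 144 \cdot \frac{29}{82} - \frac{31}{2} = \frac{2088}{41} - \frac{31}{2} = \frac{2905}{82}$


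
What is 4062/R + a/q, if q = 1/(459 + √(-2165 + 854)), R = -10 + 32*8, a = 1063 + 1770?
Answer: 53314904/41 + 2833*I*√1311 ≈ 1.3004e+6 + 1.0258e+5*I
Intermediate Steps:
a = 2833
R = 246 (R = -10 + 256 = 246)
q = 1/(459 + I*√1311) (q = 1/(459 + √(-1311)) = 1/(459 + I*√1311) ≈ 0.0021652 - 0.0001708*I)
4062/R + a/q = 4062/246 + 2833/(153/70664 - I*√1311/211992) = 4062*(1/246) + 2833/(153/70664 - I*√1311/211992) = 677/41 + 2833/(153/70664 - I*√1311/211992)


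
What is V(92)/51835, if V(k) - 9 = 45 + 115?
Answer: 169/51835 ≈ 0.0032603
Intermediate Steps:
V(k) = 169 (V(k) = 9 + (45 + 115) = 9 + 160 = 169)
V(92)/51835 = 169/51835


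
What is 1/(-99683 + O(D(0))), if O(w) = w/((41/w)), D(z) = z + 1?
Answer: -41/4087002 ≈ -1.0032e-5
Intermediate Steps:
D(z) = 1 + z
O(w) = w**2/41 (O(w) = w*(w/41) = w**2/41)
1/(-99683 + O(D(0))) = 1/(-99683 + (1 + 0)**2/41) = 1/(-99683 + (1/41)*1**2) = 1/(-99683 + (1/41)*1) = 1/(-99683 + 1/41) = 1/(-4087002/41) = -41/4087002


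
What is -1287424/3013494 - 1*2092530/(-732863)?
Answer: 2681160592454/1104239126661 ≈ 2.4281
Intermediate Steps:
-1287424/3013494 - 1*2092530/(-732863) = -1287424*1/3013494 - 2092530*(-1/732863) = -643712/1506747 + 2092530/732863 = 2681160592454/1104239126661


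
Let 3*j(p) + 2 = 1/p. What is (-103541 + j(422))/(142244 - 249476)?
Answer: 14564861/15083968 ≈ 0.96559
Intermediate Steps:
j(p) = -2/3 + 1/(3*p)
(-103541 + j(422))/(142244 - 249476) = (-103541 + (1/3)*(1 - 2*422)/422)/(142244 - 249476) = (-103541 + (1/3)*(1/422)*(1 - 844))/(-107232) = (-103541 + (1/3)*(1/422)*(-843))*(-1/107232) = (-103541 - 281/422)*(-1/107232) = -43694583/422*(-1/107232) = 14564861/15083968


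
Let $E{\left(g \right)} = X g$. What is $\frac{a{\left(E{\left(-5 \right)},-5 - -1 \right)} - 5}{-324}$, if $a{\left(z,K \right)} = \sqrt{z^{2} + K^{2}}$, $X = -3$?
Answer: $\frac{5}{324} - \frac{\sqrt{241}}{324} \approx -0.032482$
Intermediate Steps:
$E{\left(g \right)} = - 3 g$
$a{\left(z,K \right)} = \sqrt{K^{2} + z^{2}}$
$\frac{a{\left(E{\left(-5 \right)},-5 - -1 \right)} - 5}{-324} = \frac{\sqrt{\left(-5 - -1\right)^{2} + \left(\left(-3\right) \left(-5\right)\right)^{2}} - 5}{-324} = - \frac{\sqrt{\left(-5 + 1\right)^{2} + 15^{2}} - 5}{324} = - \frac{\sqrt{\left(-4\right)^{2} + 225} - 5}{324} = - \frac{\sqrt{16 + 225} - 5}{324} = - \frac{\sqrt{241} - 5}{324} = - \frac{-5 + \sqrt{241}}{324} = \frac{5}{324} - \frac{\sqrt{241}}{324}$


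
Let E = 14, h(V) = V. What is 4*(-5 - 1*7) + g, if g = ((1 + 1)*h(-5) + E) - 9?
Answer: -53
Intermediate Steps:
g = -5 (g = ((1 + 1)*(-5) + 14) - 9 = (2*(-5) + 14) - 9 = (-10 + 14) - 9 = 4 - 9 = -5)
4*(-5 - 1*7) + g = 4*(-5 - 1*7) - 5 = 4*(-5 - 7) - 5 = 4*(-12) - 5 = -48 - 5 = -53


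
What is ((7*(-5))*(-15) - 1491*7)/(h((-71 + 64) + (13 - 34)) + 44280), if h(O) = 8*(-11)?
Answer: -1239/5524 ≈ -0.22429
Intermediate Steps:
h(O) = -88
((7*(-5))*(-15) - 1491*7)/(h((-71 + 64) + (13 - 34)) + 44280) = ((7*(-5))*(-15) - 1491*7)/(-88 + 44280) = (-35*(-15) - 10437)/44192 = (525 - 10437)*(1/44192) = -9912*1/44192 = -1239/5524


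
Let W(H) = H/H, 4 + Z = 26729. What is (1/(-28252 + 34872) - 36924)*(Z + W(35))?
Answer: -3266410014077/3310 ≈ -9.8683e+8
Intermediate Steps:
Z = 26725 (Z = -4 + 26729 = 26725)
W(H) = 1
(1/(-28252 + 34872) - 36924)*(Z + W(35)) = (1/(-28252 + 34872) - 36924)*(26725 + 1) = (1/6620 - 36924)*26726 = -244436879/6620*26726 = -3266410014077/3310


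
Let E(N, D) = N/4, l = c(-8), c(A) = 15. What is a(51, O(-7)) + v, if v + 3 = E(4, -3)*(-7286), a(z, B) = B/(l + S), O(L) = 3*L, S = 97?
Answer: -116627/16 ≈ -7289.2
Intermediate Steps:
l = 15
E(N, D) = N/4 (E(N, D) = N*(¼) = N/4)
a(z, B) = B/112 (a(z, B) = B/(15 + 97) = B/112)
v = -7289 (v = -3 + ((¼)*4)*(-7286) = -3 + 1*(-7286) = -3 - 7286 = -7289)
a(51, O(-7)) + v = (3*(-7))/112 - 7289 = (1/112)*(-21) - 7289 = -3/16 - 7289 = -116627/16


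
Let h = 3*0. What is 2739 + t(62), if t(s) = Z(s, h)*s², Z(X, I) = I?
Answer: 2739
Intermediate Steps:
h = 0
t(s) = 0 (t(s) = 0*s² = 0)
2739 + t(62) = 2739 + 0 = 2739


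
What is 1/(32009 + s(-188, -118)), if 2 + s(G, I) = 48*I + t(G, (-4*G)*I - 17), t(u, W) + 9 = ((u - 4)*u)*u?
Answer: -1/6759714 ≈ -1.4794e-7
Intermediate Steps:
t(u, W) = -9 + u**2*(-4 + u) (t(u, W) = -9 + ((u - 4)*u)*u = -9 + ((-4 + u)*u)*u = -9 + (u*(-4 + u))*u = -9 + u**2*(-4 + u))
s(G, I) = -11 + G**3 - 4*G**2 + 48*I (s(G, I) = -2 + (48*I + (-9 + G**3 - 4*G**2)) = -2 + (-9 + G**3 - 4*G**2 + 48*I) = -11 + G**3 - 4*G**2 + 48*I)
1/(32009 + s(-188, -118)) = 1/(32009 + (-11 + (-188)**3 - 4*(-188)**2 + 48*(-118))) = 1/(32009 + (-11 - 6644672 - 4*35344 - 5664)) = 1/(32009 + (-11 - 6644672 - 141376 - 5664)) = 1/(32009 - 6791723) = 1/(-6759714) = -1/6759714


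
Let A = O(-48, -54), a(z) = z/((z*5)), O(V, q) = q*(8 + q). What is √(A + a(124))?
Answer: √62105/5 ≈ 49.842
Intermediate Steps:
a(z) = ⅕ (a(z) = z/((5*z)) = z*(1/(5*z)) = ⅕)
A = 2484 (A = -54*(8 - 54) = -54*(-46) = 2484)
√(A + a(124)) = √(2484 + ⅕) = √(12421/5) = √62105/5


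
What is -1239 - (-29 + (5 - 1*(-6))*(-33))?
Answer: -847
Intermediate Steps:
-1239 - (-29 + (5 - 1*(-6))*(-33)) = -1239 - (-29 + (5 + 6)*(-33)) = -1239 - (-29 + 11*(-33)) = -1239 - (-29 - 363) = -1239 - 1*(-392) = -1239 + 392 = -847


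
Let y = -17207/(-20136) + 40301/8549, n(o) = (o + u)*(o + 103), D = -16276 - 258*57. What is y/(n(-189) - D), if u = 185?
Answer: 958603579/5392541092464 ≈ 0.00017776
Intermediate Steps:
D = -30982 (D = -16276 - 14706 = -30982)
n(o) = (103 + o)*(185 + o) (n(o) = (o + 185)*(o + 103) = (185 + o)*(103 + o) = (103 + o)*(185 + o))
y = 958603579/172142664 (y = -17207*(-1/20136) + 40301*(1/8549) = 17207/20136 + 40301/8549 = 958603579/172142664 ≈ 5.5687)
y/(n(-189) - D) = 958603579/(172142664*((19055 + (-189)² + 288*(-189)) - 1*(-30982))) = 958603579/(172142664*((19055 + 35721 - 54432) + 30982)) = 958603579/(172142664*(344 + 30982)) = (958603579/172142664)/31326 = (958603579/172142664)*(1/31326) = 958603579/5392541092464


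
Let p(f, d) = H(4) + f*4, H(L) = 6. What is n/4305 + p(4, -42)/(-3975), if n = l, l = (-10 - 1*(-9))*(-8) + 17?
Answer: 311/1140825 ≈ 0.00027261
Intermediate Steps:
p(f, d) = 6 + 4*f (p(f, d) = 6 + f*4 = 6 + 4*f)
l = 25 (l = (-10 + 9)*(-8) + 17 = -1*(-8) + 17 = 8 + 17 = 25)
n = 25
n/4305 + p(4, -42)/(-3975) = 25/4305 + (6 + 4*4)/(-3975) = 25*(1/4305) + (6 + 16)*(-1/3975) = 5/861 + 22*(-1/3975) = 5/861 - 22/3975 = 311/1140825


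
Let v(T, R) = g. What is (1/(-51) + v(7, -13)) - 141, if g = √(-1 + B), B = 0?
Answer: -7192/51 + I ≈ -141.02 + 1.0*I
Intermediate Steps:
g = I (g = √(-1 + 0) = √(-1) = I ≈ 1.0*I)
v(T, R) = I
(1/(-51) + v(7, -13)) - 141 = (1/(-51) + I) - 141 = (-1/51 + I) - 141 = -7192/51 + I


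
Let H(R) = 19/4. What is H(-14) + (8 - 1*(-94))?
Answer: 427/4 ≈ 106.75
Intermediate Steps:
H(R) = 19/4 (H(R) = 19*(1/4) = 19/4)
H(-14) + (8 - 1*(-94)) = 19/4 + (8 - 1*(-94)) = 19/4 + (8 + 94) = 19/4 + 102 = 427/4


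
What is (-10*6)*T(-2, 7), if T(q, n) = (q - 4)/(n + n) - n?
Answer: 3120/7 ≈ 445.71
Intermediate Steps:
T(q, n) = -n + (-4 + q)/(2*n) (T(q, n) = (-4 + q)/((2*n)) - n = (-4 + q)*(1/(2*n)) - n = (-4 + q)/(2*n) - n = -n + (-4 + q)/(2*n))
(-10*6)*T(-2, 7) = (-10*6)*((-2 + (½)*(-2) - 1*7²)/7) = -60*(-2 - 1 - 1*49)/7 = -60*(-2 - 1 - 49)/7 = -60*(-52)/7 = -60*(-52/7) = 3120/7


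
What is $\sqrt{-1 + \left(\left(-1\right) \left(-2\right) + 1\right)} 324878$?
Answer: $324878 \sqrt{2} \approx 4.5945 \cdot 10^{5}$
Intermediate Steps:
$\sqrt{-1 + \left(\left(-1\right) \left(-2\right) + 1\right)} 324878 = \sqrt{-1 + \left(2 + 1\right)} 324878 = \sqrt{-1 + 3} \cdot 324878 = \sqrt{2} \cdot 324878 = 324878 \sqrt{2}$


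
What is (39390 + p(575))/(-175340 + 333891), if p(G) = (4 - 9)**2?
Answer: 39415/158551 ≈ 0.24859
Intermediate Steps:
p(G) = 25 (p(G) = (-5)**2 = 25)
(39390 + p(575))/(-175340 + 333891) = (39390 + 25)/(-175340 + 333891) = 39415/158551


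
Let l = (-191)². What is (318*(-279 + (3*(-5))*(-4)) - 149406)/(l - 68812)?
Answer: 73016/10777 ≈ 6.7752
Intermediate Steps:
l = 36481
(318*(-279 + (3*(-5))*(-4)) - 149406)/(l - 68812) = (318*(-279 + (3*(-5))*(-4)) - 149406)/(36481 - 68812) = (318*(-279 - 15*(-4)) - 149406)/(-32331) = (318*(-279 + 60) - 149406)*(-1/32331) = (318*(-219) - 149406)*(-1/32331) = (-69642 - 149406)*(-1/32331) = -219048*(-1/32331) = 73016/10777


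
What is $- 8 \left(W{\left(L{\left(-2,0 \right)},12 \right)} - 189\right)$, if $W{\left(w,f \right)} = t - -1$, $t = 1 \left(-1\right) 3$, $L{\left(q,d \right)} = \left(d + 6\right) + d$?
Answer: $1528$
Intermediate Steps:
$L{\left(q,d \right)} = 6 + 2 d$ ($L{\left(q,d \right)} = \left(6 + d\right) + d = 6 + 2 d$)
$t = -3$ ($t = \left(-1\right) 3 = -3$)
$W{\left(w,f \right)} = -2$ ($W{\left(w,f \right)} = -3 - -1 = -3 + 1 = -2$)
$- 8 \left(W{\left(L{\left(-2,0 \right)},12 \right)} - 189\right) = - 8 \left(-2 - 189\right) = \left(-8\right) \left(-191\right) = 1528$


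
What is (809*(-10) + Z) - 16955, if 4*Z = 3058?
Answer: -48561/2 ≈ -24281.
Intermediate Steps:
Z = 1529/2 (Z = (1/4)*3058 = 1529/2 ≈ 764.50)
(809*(-10) + Z) - 16955 = (809*(-10) + 1529/2) - 16955 = (-8090 + 1529/2) - 16955 = -14651/2 - 16955 = -48561/2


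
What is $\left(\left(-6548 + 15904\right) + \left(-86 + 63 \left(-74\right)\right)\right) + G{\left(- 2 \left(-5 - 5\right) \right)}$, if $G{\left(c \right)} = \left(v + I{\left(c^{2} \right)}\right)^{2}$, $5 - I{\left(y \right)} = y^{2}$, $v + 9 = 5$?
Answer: $25599684609$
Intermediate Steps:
$v = -4$ ($v = -9 + 5 = -4$)
$I{\left(y \right)} = 5 - y^{2}$
$G{\left(c \right)} = \left(1 - c^{4}\right)^{2}$ ($G{\left(c \right)} = \left(-4 - \left(-5 + \left(c^{2}\right)^{2}\right)\right)^{2} = \left(-4 - \left(-5 + c^{4}\right)\right)^{2} = \left(1 - c^{4}\right)^{2}$)
$\left(\left(-6548 + 15904\right) + \left(-86 + 63 \left(-74\right)\right)\right) + G{\left(- 2 \left(-5 - 5\right) \right)} = \left(\left(-6548 + 15904\right) + \left(-86 + 63 \left(-74\right)\right)\right) + \left(-1 + \left(- 2 \left(-5 - 5\right)\right)^{4}\right)^{2} = \left(9356 - 4748\right) + \left(-1 + \left(\left(-2\right) \left(-10\right)\right)^{4}\right)^{2} = \left(9356 - 4748\right) + \left(-1 + 20^{4}\right)^{2} = 4608 + \left(-1 + 160000\right)^{2} = 4608 + 159999^{2} = 4608 + 25599680001 = 25599684609$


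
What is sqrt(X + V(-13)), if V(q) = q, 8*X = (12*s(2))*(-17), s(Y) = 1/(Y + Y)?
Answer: I*sqrt(310)/4 ≈ 4.4017*I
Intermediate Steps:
s(Y) = 1/(2*Y)
X = -51/8 (X = ((12*((1/2)/2))*(-17))/8 = ((12*((1/2)*(1/2)))*(-17))/8 = ((12*(1/4))*(-17))/8 = (3*(-17))/8 = (1/8)*(-51) = -51/8 ≈ -6.3750)
sqrt(X + V(-13)) = sqrt(-51/8 - 13) = sqrt(-155/8) = I*sqrt(310)/4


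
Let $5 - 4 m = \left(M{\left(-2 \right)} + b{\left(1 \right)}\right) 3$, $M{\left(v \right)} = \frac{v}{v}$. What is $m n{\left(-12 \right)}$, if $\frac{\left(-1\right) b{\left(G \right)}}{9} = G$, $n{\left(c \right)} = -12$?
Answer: $-87$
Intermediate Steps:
$b{\left(G \right)} = - 9 G$
$M{\left(v \right)} = 1$
$m = \frac{29}{4}$ ($m = \frac{5}{4} - \frac{\left(1 - 9\right) 3}{4} = \frac{5}{4} - \frac{\left(-8\right) 3}{4} = \frac{5}{4} - -6 = \frac{5}{4} + 6 = \frac{29}{4} \approx 7.25$)
$m n{\left(-12 \right)} = \frac{29}{4} \left(-12\right) = -87$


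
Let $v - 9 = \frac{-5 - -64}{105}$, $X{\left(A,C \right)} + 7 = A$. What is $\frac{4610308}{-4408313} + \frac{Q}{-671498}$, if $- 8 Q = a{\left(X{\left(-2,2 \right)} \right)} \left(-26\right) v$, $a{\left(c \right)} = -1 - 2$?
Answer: $- \frac{15477008103303}{14800866814370} \approx -1.0457$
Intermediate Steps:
$X{\left(A,C \right)} = -7 + A$
$v = \frac{1004}{105}$ ($v = 9 + \frac{-5 - -64}{105} = 9 + \left(-5 + 64\right) \frac{1}{105} = 9 + 59 \cdot \frac{1}{105} = 9 + \frac{59}{105} = \frac{1004}{105} \approx 9.5619$)
$a{\left(c \right)} = -3$ ($a{\left(c \right)} = -1 - 2 = -3$)
$Q = - \frac{3263}{35}$ ($Q = - \frac{\left(-3\right) \left(-26\right) \frac{1004}{105}}{8} = - \frac{78 \cdot \frac{1004}{105}}{8} = \left(- \frac{1}{8}\right) \frac{26104}{35} = - \frac{3263}{35} \approx -93.229$)
$\frac{4610308}{-4408313} + \frac{Q}{-671498} = \frac{4610308}{-4408313} - \frac{3263}{35 \left(-671498\right)} = 4610308 \left(- \frac{1}{4408313}\right) - - \frac{3263}{23502430} = - \frac{4610308}{4408313} + \frac{3263}{23502430} = - \frac{15477008103303}{14800866814370}$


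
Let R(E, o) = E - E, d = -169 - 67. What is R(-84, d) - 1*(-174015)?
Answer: 174015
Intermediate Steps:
d = -236
R(E, o) = 0
R(-84, d) - 1*(-174015) = 0 - 1*(-174015) = 0 + 174015 = 174015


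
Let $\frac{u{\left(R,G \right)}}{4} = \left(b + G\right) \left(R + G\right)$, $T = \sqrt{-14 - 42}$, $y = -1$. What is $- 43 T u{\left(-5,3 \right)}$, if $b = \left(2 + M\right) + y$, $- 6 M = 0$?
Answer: $2752 i \sqrt{14} \approx 10297.0 i$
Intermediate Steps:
$M = 0$ ($M = \left(- \frac{1}{6}\right) 0 = 0$)
$b = 1$ ($b = \left(2 + 0\right) - 1 = 2 - 1 = 1$)
$T = 2 i \sqrt{14}$ ($T = \sqrt{-56} = 2 i \sqrt{14} \approx 7.4833 i$)
$u{\left(R,G \right)} = 4 \left(1 + G\right) \left(G + R\right)$ ($u{\left(R,G \right)} = 4 \left(1 + G\right) \left(R + G\right) = 4 \left(1 + G\right) \left(G + R\right)$)
$- 43 T u{\left(-5,3 \right)} = - 43 \cdot 2 i \sqrt{14} \left(4 \cdot 3 + 4 \left(-5\right) + 4 \cdot 3^{2} + 4 \cdot 3 \left(-5\right)\right) = - 86 i \sqrt{14} \left(12 - 20 + 4 \cdot 9 - 60\right) = - 86 i \sqrt{14} \left(12 - 20 + 36 - 60\right) = - 86 i \sqrt{14} \left(-32\right) = 2752 i \sqrt{14}$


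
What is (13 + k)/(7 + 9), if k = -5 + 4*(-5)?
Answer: -¾ ≈ -0.75000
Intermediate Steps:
k = -25 (k = -5 - 20 = -25)
(13 + k)/(7 + 9) = (13 - 25)/(7 + 9) = -12/16 = (1/16)*(-12) = -¾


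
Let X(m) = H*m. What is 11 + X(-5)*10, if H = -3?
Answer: 161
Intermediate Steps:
X(m) = -3*m
11 + X(-5)*10 = 11 - 3*(-5)*10 = 11 + 15*10 = 11 + 150 = 161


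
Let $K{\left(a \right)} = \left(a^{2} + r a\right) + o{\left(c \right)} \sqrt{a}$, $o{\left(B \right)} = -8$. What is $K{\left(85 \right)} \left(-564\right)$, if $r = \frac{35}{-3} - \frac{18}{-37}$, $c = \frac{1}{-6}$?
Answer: $- \frac{130940120}{37} + 4512 \sqrt{85} \approx -3.4973 \cdot 10^{6}$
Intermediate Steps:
$c = - \frac{1}{6} \approx -0.16667$
$r = - \frac{1241}{111}$ ($r = 35 \left(- \frac{1}{3}\right) - - \frac{18}{37} = - \frac{35}{3} + \frac{18}{37} = - \frac{1241}{111} \approx -11.18$)
$K{\left(a \right)} = a^{2} - 8 \sqrt{a} - \frac{1241 a}{111}$ ($K{\left(a \right)} = \left(a^{2} - \frac{1241 a}{111}\right) - 8 \sqrt{a} = a^{2} - 8 \sqrt{a} - \frac{1241 a}{111}$)
$K{\left(85 \right)} \left(-564\right) = \left(85^{2} - 8 \sqrt{85} - \frac{105485}{111}\right) \left(-564\right) = \left(7225 - 8 \sqrt{85} - \frac{105485}{111}\right) \left(-564\right) = \left(\frac{696490}{111} - 8 \sqrt{85}\right) \left(-564\right) = - \frac{130940120}{37} + 4512 \sqrt{85}$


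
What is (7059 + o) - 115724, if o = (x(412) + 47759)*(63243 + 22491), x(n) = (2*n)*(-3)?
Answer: 3882526993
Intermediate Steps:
x(n) = -6*n
o = 3882635658 (o = (-6*412 + 47759)*(63243 + 22491) = (-2472 + 47759)*85734 = 45287*85734 = 3882635658)
(7059 + o) - 115724 = (7059 + 3882635658) - 115724 = 3882642717 - 115724 = 3882526993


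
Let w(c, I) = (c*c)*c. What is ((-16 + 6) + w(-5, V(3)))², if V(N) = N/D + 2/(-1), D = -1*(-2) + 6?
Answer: 18225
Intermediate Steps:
D = 8 (D = 2 + 6 = 8)
V(N) = -2 + N/8 (V(N) = N/8 + 2/(-1) = N*(⅛) + 2*(-1) = N/8 - 2 = -2 + N/8)
w(c, I) = c³ (w(c, I) = c²*c = c³)
((-16 + 6) + w(-5, V(3)))² = ((-16 + 6) + (-5)³)² = (-10 - 125)² = (-135)² = 18225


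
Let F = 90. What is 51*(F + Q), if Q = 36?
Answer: 6426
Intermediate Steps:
51*(F + Q) = 51*(90 + 36) = 51*126 = 6426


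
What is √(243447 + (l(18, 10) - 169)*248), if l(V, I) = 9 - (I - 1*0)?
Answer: √201287 ≈ 448.65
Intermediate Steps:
l(V, I) = 9 - I (l(V, I) = 9 - (I + 0) = 9 - I)
√(243447 + (l(18, 10) - 169)*248) = √(243447 + ((9 - 1*10) - 169)*248) = √(243447 + ((9 - 10) - 169)*248) = √(243447 + (-1 - 169)*248) = √(243447 - 170*248) = √(243447 - 42160) = √201287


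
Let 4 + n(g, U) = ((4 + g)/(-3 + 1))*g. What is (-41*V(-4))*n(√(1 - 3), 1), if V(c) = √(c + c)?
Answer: -328 + 246*I*√2 ≈ -328.0 + 347.9*I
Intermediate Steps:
V(c) = √2*√c (V(c) = √(2*c) = √2*√c)
n(g, U) = -4 + g*(-2 - g/2) (n(g, U) = -4 + ((4 + g)/(-3 + 1))*g = -4 + ((4 + g)/(-2))*g = -4 + ((4 + g)*(-½))*g = -4 + (-2 - g/2)*g = -4 + g*(-2 - g/2))
(-41*V(-4))*n(√(1 - 3), 1) = (-41*√2*√(-4))*(-4 - 2*√(1 - 3) - (√(1 - 3))²/2) = (-41*√2*2*I)*(-4 - 2*I*√2 - (√(-2))²/2) = (-82*I*√2)*(-4 - 2*I*√2 - (I*√2)²/2) = (-82*I*√2)*(-4 - 2*I*√2 - ½*(-2)) = (-82*I*√2)*(-4 - 2*I*√2 + 1) = (-82*I*√2)*(-3 - 2*I*√2) = -82*I*√2*(-3 - 2*I*√2)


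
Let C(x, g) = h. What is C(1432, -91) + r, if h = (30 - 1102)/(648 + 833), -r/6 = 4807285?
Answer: -42717535582/1481 ≈ -2.8844e+7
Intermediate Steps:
r = -28843710 (r = -6*4807285 = -28843710)
h = -1072/1481 ≈ -0.72383
C(x, g) = -1072/1481
C(1432, -91) + r = -1072/1481 - 28843710 = -42717535582/1481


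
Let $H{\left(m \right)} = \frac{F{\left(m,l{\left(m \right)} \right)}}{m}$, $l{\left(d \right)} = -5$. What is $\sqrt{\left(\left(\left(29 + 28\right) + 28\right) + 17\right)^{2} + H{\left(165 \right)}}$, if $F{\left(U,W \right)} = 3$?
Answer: $\frac{\sqrt{31472155}}{55} \approx 102.0$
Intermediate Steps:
$H{\left(m \right)} = \frac{3}{m}$
$\sqrt{\left(\left(\left(29 + 28\right) + 28\right) + 17\right)^{2} + H{\left(165 \right)}} = \sqrt{\left(\left(\left(29 + 28\right) + 28\right) + 17\right)^{2} + \frac{3}{165}} = \sqrt{\left(\left(57 + 28\right) + 17\right)^{2} + 3 \cdot \frac{1}{165}} = \sqrt{\left(85 + 17\right)^{2} + \frac{1}{55}} = \sqrt{102^{2} + \frac{1}{55}} = \sqrt{10404 + \frac{1}{55}} = \sqrt{\frac{572221}{55}} = \frac{\sqrt{31472155}}{55}$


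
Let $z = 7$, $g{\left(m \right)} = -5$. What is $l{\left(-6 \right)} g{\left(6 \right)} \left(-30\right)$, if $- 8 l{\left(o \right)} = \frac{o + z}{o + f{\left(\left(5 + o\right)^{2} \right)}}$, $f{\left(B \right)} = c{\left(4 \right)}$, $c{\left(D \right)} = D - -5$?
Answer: $- \frac{25}{4} \approx -6.25$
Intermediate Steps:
$c{\left(D \right)} = 5 + D$ ($c{\left(D \right)} = D + 5 = 5 + D$)
$f{\left(B \right)} = 9$ ($f{\left(B \right)} = 5 + 4 = 9$)
$l{\left(o \right)} = - \frac{7 + o}{8 \left(9 + o\right)}$ ($l{\left(o \right)} = - \frac{\left(o + 7\right) \frac{1}{o + 9}}{8} = - \frac{\left(7 + o\right) \frac{1}{9 + o}}{8} = - \frac{\frac{1}{9 + o} \left(7 + o\right)}{8} = - \frac{7 + o}{8 \left(9 + o\right)}$)
$l{\left(-6 \right)} g{\left(6 \right)} \left(-30\right) = \frac{-7 - -6}{8 \left(9 - 6\right)} \left(-5\right) \left(-30\right) = \frac{-7 + 6}{8 \cdot 3} \left(-5\right) \left(-30\right) = \frac{1}{8} \cdot \frac{1}{3} \left(-1\right) \left(-5\right) \left(-30\right) = \left(- \frac{1}{24}\right) \left(-5\right) \left(-30\right) = \frac{5}{24} \left(-30\right) = - \frac{25}{4}$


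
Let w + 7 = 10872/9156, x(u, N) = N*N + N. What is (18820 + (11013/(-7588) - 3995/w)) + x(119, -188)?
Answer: 367904647681/6730556 ≈ 54662.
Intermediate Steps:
x(u, N) = N + N² (x(u, N) = N² + N = N + N²)
w = -4435/763 (w = -7 + 10872/9156 = -7 + 10872*(1/9156) = -7 + 906/763 = -4435/763 ≈ -5.8126)
(18820 + (11013/(-7588) - 3995/w)) + x(119, -188) = (18820 + (11013/(-7588) - 3995/(-4435/763))) - 188*(1 - 188) = (18820 + (11013*(-1/7588) - 3995*(-763/4435))) - 188*(-187) = (18820 + (-11013/7588 + 609637/887)) + 35156 = (18820 + 4616157025/6730556) + 35156 = 131285220945/6730556 + 35156 = 367904647681/6730556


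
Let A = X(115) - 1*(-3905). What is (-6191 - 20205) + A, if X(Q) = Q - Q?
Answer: -22491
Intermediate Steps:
X(Q) = 0
A = 3905 (A = 0 - 1*(-3905) = 0 + 3905 = 3905)
(-6191 - 20205) + A = (-6191 - 20205) + 3905 = -26396 + 3905 = -22491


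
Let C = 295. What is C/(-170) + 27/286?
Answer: -3989/2431 ≈ -1.6409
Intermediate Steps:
C/(-170) + 27/286 = 295/(-170) + 27/286 = 295*(-1/170) + 27*(1/286) = -59/34 + 27/286 = -3989/2431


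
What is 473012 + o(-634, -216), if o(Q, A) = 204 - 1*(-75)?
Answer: 473291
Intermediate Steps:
o(Q, A) = 279 (o(Q, A) = 204 + 75 = 279)
473012 + o(-634, -216) = 473012 + 279 = 473291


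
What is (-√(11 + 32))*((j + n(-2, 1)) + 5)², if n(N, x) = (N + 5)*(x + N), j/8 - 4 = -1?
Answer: -676*√43 ≈ -4432.8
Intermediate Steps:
j = 24 (j = 32 + 8*(-1) = 32 - 8 = 24)
n(N, x) = (5 + N)*(N + x)
(-√(11 + 32))*((j + n(-2, 1)) + 5)² = (-√(11 + 32))*((24 + ((-2)² + 5*(-2) + 5*1 - 2*1)) + 5)² = (-√43)*((24 + (4 - 10 + 5 - 2)) + 5)² = (-√43)*((24 - 3) + 5)² = (-√43)*(21 + 5)² = -√43*26² = -√43*676 = -676*√43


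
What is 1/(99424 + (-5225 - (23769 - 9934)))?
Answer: 1/80364 ≈ 1.2443e-5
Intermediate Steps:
1/(99424 + (-5225 - (23769 - 9934))) = 1/(99424 + (-5225 - 1*13835)) = 1/(99424 + (-5225 - 13835)) = 1/(99424 - 19060) = 1/80364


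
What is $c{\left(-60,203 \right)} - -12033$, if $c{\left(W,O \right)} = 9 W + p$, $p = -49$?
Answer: $11444$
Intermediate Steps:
$c{\left(W,O \right)} = -49 + 9 W$ ($c{\left(W,O \right)} = 9 W - 49 = -49 + 9 W$)
$c{\left(-60,203 \right)} - -12033 = \left(-49 + 9 \left(-60\right)\right) - -12033 = \left(-49 - 540\right) + 12033 = -589 + 12033 = 11444$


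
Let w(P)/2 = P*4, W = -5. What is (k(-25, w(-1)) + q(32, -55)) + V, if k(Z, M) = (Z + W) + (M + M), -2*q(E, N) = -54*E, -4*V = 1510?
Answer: 881/2 ≈ 440.50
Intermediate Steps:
V = -755/2 (V = -¼*1510 = -755/2 ≈ -377.50)
w(P) = 8*P (w(P) = 2*(P*4) = 2*(4*P) = 8*P)
q(E, N) = 27*E (q(E, N) = -(-27)*E = 27*E)
k(Z, M) = -5 + Z + 2*M (k(Z, M) = (Z - 5) + (M + M) = (-5 + Z) + 2*M = -5 + Z + 2*M)
(k(-25, w(-1)) + q(32, -55)) + V = ((-5 - 25 + 2*(8*(-1))) + 27*32) - 755/2 = ((-5 - 25 + 2*(-8)) + 864) - 755/2 = ((-5 - 25 - 16) + 864) - 755/2 = (-46 + 864) - 755/2 = 818 - 755/2 = 881/2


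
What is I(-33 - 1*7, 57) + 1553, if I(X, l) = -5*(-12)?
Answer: 1613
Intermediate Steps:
I(X, l) = 60
I(-33 - 1*7, 57) + 1553 = 60 + 1553 = 1613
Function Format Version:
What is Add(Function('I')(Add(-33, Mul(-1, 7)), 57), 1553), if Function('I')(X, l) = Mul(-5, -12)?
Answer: 1613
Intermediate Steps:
Function('I')(X, l) = 60
Add(Function('I')(Add(-33, Mul(-1, 7)), 57), 1553) = Add(60, 1553) = 1613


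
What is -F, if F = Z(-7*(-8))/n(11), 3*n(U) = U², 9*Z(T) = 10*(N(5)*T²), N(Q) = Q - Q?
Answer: 0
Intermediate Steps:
N(Q) = 0
Z(T) = 0 (Z(T) = (10*(0*T²))/9 = (10*0)/9 = (⅑)*0 = 0)
n(U) = U²/3
F = 0 (F = 0/(((⅓)*11²)) = 0/(((⅓)*121)) = 0/(121/3) = 0*(3/121) = 0)
-F = -1*0 = 0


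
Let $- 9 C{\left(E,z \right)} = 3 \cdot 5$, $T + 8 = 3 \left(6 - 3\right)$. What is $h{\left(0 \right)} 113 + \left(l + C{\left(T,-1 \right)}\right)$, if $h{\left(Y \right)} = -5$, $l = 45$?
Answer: $- \frac{1565}{3} \approx -521.67$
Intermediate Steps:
$T = 1$ ($T = -8 + 3 \left(6 - 3\right) = -8 + 3 \cdot 3 = -8 + 9 = 1$)
$C{\left(E,z \right)} = - \frac{5}{3}$ ($C{\left(E,z \right)} = - \frac{3 \cdot 5}{9} = \left(- \frac{1}{9}\right) 15 = - \frac{5}{3}$)
$h{\left(0 \right)} 113 + \left(l + C{\left(T,-1 \right)}\right) = \left(-5\right) 113 + \left(45 - \frac{5}{3}\right) = -565 + \frac{130}{3} = - \frac{1565}{3}$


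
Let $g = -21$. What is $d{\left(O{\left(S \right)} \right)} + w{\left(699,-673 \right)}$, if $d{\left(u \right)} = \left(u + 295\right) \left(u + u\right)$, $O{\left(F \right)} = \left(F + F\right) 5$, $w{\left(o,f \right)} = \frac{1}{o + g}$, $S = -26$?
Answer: $- \frac{12339599}{678} \approx -18200.0$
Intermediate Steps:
$w{\left(o,f \right)} = \frac{1}{-21 + o}$ ($w{\left(o,f \right)} = \frac{1}{o - 21} = \frac{1}{-21 + o}$)
$O{\left(F \right)} = 10 F$ ($O{\left(F \right)} = 2 F 5 = 10 F$)
$d{\left(u \right)} = 2 u \left(295 + u\right)$ ($d{\left(u \right)} = \left(295 + u\right) 2 u = 2 u \left(295 + u\right)$)
$d{\left(O{\left(S \right)} \right)} + w{\left(699,-673 \right)} = 2 \cdot 10 \left(-26\right) \left(295 + 10 \left(-26\right)\right) + \frac{1}{-21 + 699} = 2 \left(-260\right) \left(295 - 260\right) + \frac{1}{678} = 2 \left(-260\right) 35 + \frac{1}{678} = -18200 + \frac{1}{678} = - \frac{12339599}{678}$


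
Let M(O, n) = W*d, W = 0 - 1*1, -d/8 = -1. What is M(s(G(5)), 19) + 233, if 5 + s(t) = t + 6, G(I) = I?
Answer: 225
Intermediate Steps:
d = 8 (d = -8*(-1) = 8)
s(t) = 1 + t (s(t) = -5 + (t + 6) = -5 + (6 + t) = 1 + t)
W = -1 (W = 0 - 1 = -1)
M(O, n) = -8 (M(O, n) = -1*8 = -8)
M(s(G(5)), 19) + 233 = -8 + 233 = 225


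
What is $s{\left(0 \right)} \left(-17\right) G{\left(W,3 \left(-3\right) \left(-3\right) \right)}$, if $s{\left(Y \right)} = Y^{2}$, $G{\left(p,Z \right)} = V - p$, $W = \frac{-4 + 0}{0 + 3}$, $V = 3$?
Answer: $0$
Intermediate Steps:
$W = - \frac{4}{3} \approx -1.3333$
$G{\left(p,Z \right)} = 3 - p$
$s{\left(0 \right)} \left(-17\right) G{\left(W,3 \left(-3\right) \left(-3\right) \right)} = 0^{2} \left(-17\right) \left(3 - - \frac{4}{3}\right) = 0 \left(-17\right) \left(3 + \frac{4}{3}\right) = 0 \cdot \frac{13}{3} = 0$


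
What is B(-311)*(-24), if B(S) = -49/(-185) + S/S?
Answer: -5616/185 ≈ -30.357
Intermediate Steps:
B(S) = 234/185 (B(S) = -49*(-1/185) + 1 = 49/185 + 1 = 234/185)
B(-311)*(-24) = (234/185)*(-24) = -5616/185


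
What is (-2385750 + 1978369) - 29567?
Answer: -436948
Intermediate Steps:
(-2385750 + 1978369) - 29567 = -407381 - 29567 = -436948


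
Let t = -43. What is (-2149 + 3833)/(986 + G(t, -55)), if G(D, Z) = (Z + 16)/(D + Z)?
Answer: 165032/96667 ≈ 1.7072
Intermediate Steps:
G(D, Z) = (16 + Z)/(D + Z)
(-2149 + 3833)/(986 + G(t, -55)) = (-2149 + 3833)/(986 + (16 - 55)/(-43 - 55)) = 1684/(986 - 39/(-98)) = 1684/(986 - 1/98*(-39)) = 1684/(986 + 39/98) = 1684/(96667/98) = 1684*(98/96667) = 165032/96667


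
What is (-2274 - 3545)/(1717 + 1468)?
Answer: -5819/3185 ≈ -1.8270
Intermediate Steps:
(-2274 - 3545)/(1717 + 1468) = -5819/3185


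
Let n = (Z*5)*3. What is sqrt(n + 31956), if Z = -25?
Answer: 33*sqrt(29) ≈ 177.71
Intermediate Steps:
n = -375 (n = -25*5*3 = -125*3 = -375)
sqrt(n + 31956) = sqrt(-375 + 31956) = sqrt(31581) = 33*sqrt(29)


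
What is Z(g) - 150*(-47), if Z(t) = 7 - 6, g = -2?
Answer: 7051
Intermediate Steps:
Z(t) = 1
Z(g) - 150*(-47) = 1 - 150*(-47) = 1 + 7050 = 7051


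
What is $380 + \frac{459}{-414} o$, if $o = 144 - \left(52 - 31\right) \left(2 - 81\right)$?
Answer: $- \frac{74473}{46} \approx -1619.0$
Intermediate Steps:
$o = 1803$ ($o = 144 - 21 \left(-79\right) = 144 - -1659 = 144 + 1659 = 1803$)
$380 + \frac{459}{-414} o = 380 + \frac{459}{-414} \cdot 1803 = 380 + 459 \left(- \frac{1}{414}\right) 1803 = 380 - \frac{91953}{46} = - \frac{74473}{46}$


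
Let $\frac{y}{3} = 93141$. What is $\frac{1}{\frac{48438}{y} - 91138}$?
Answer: $- \frac{10349}{943185368} \approx -1.0972 \cdot 10^{-5}$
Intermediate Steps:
$y = 279423$ ($y = 3 \cdot 93141 = 279423$)
$\frac{1}{\frac{48438}{y} - 91138} = \frac{1}{\frac{48438}{279423} - 91138} = \frac{1}{48438 \cdot \frac{1}{279423} - 91138} = \frac{1}{\frac{1794}{10349} - 91138} = \frac{1}{- \frac{943185368}{10349}} = - \frac{10349}{943185368}$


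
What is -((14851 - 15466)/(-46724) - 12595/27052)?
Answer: 71481475/157997206 ≈ 0.45242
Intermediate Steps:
-((14851 - 15466)/(-46724) - 12595/27052) = -(-615*(-1/46724) - 12595*1/27052) = -(615/46724 - 12595/27052) = -1*(-71481475/157997206) = 71481475/157997206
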